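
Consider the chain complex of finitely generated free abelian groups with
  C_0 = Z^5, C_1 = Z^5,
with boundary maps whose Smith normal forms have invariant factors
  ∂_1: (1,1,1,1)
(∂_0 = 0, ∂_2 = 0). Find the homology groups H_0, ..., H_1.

H_0: b_0 = 5 − 0 − 4 = 1; torsion from ∂_1 factors > 1: none. So H_0 ≅ Z.
H_1: b_1 = 5 − 4 − 0 = 1; torsion from ∂_2 factors > 1: none. So H_1 ≅ Z.

H_0 ≅ Z,  H_1 ≅ Z.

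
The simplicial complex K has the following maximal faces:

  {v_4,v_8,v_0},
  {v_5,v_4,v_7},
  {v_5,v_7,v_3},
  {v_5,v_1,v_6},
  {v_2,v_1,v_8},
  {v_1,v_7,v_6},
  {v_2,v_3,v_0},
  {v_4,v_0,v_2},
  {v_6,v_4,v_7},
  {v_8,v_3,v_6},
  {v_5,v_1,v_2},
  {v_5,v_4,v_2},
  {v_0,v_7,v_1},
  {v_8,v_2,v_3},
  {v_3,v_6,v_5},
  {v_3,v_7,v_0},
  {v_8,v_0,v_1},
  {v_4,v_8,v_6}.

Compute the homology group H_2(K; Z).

H_2 = 0.

Fix the vertex order v_0 < v_1 < v_2 < v_3 < v_4 < v_5 < v_6 < v_7 < v_8 and write every simplex with vertices in increasing order. Then dim K = 2 and the simplices of K are:

  0-simplices (9): [v_0], [v_1], [v_2], [v_3], [v_4], [v_5], [v_6], [v_7], [v_8]
  1-simplices (27): (27 of them)
  2-simplices (18): (18 of them)

so the chain groups are C_0 ≅ Z^9, C_1 ≅ Z^27, C_2 ≅ Z^18.

Boundary ∂_1: C_1 → C_0 sends each edge [p,q] (with p < q) to q − p. For instance
  ∂[v_4,v_5] = [v_5] − [v_4].
The 9×27 boundary matrix has rank 8 and Smith normal form diag(1,1,1,1,1,1,1,1).

The boundary map ∂_2: C_2 → C_1 sends each 2-simplex [p,q,r] to [q,r] − [p,r] + [p,q]. For instance
  ∂[v_0,v_2,v_4] = [v_2,v_4] − [v_0,v_4] + [v_0,v_2],
  ∂[v_3,v_6,v_8] = [v_6,v_8] − [v_3,v_8] + [v_3,v_6].
This gives a 27×18 integer matrix of rank 18; reducing to Smith normal form yields diagonal entries (1,1,1,1,1,1,1,1,1,1,1,1,1,1,1,1,1,2).

Computing H_k = (kernel of ∂_k) / (image of ∂_{k+1}):

  H_2: rank ker ∂_2 − rank ∂_3 = (18 − 18) − 0 = 0, and there is no ∂_3, so H_2 = 0.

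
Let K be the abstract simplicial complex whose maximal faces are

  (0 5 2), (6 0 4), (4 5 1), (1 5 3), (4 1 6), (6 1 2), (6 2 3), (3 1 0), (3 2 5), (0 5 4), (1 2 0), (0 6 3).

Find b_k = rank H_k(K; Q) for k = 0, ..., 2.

b_0 = 1, b_1 = 0, b_2 = 0.

K has 7 vertices, 18 edges, 12 triangles.
rank ∂_0 = 0, rank ∂_1 = 6 ⇒ b_0 = 7 − 0 − 6 = 1; all invariant factors of ∂_1 are 1 so no torsion. So H_0 = Z.
rank ∂_1 = 6, rank ∂_2 = 12 ⇒ b_1 = 18 − 6 − 12 = 0; ∂_2 has invariant factor(s) [2] giving torsion. So H_1 = Z/2.
rank ∂_2 = 12, rank ∂_3 = 0 ⇒ b_2 = 12 − 12 − 0 = 0. So H_2 = 0.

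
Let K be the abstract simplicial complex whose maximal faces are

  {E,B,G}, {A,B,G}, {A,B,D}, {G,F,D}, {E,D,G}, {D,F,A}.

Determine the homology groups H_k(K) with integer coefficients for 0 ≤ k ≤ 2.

Fix the vertex order A < B < D < E < F < G and write every simplex with vertices in increasing order. Then dim K = 2 and the simplices of K are:

  0-simplices (6): A, B, D, E, F, G
  1-simplices (12): AB, AD, AF, AG, BD, BE, BG, DE, DF, DG, EG, FG
  2-simplices (6): ABD, ABG, ADF, BEG, DEG, DFG

Hence C_0 ≅ Z^6, C_1 ≅ Z^12, C_2 ≅ Z^6.

∂_1: C_1 → C_0 is given by ∂[p,q] = [q] − [p]. For instance
  ∂DE = E − D.
As a 6×12 matrix over Z this has rank 5, with invariant factors (1,1,1,1,1).

The boundary map ∂_2: C_2 → C_1 acts by ∂[p,q,r] = [q,r] − [p,r] + [p,q]. For instance
  ∂DEG = EG − DG + DE,
  ∂ADF = DF − AF + AD.
As a 12×6 matrix over Z this has rank 6, with invariant factors (1,1,1,1,1,1).

Computing H_k = (kernel of ∂_k) / (image of ∂_{k+1}):

  H_0: rank C_0 − rank ∂_1 = 6 − 5 = 1, and the invariant factors of ∂_1 are all 1, so H_0 ≅ Z.
  H_1: rank ker ∂_1 − rank ∂_2 = (12 − 5) − 6 = 1, and the invariant factors of ∂_2 are all 1, so H_1 ≅ Z.
  H_2: rank ker ∂_2 − rank ∂_3 = (6 − 6) − 0 = 0, and there is no ∂_3, so H_2 ≅ 0.

As a check, the Euler characteristic is 6 − 12 + 6 = 0, which agrees with 1 − 1 + 0 = 0.

H_0 = Z,  H_1 = Z,  H_2 = 0.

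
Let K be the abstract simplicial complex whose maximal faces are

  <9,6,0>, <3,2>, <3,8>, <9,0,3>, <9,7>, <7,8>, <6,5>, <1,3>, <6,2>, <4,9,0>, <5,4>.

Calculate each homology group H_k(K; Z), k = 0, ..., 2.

H_0 ≅ Z,  H_1 ≅ Z^3,  H_2 = 0.

Take the total order 0 < 1 < 2 < 3 < 4 < 5 < 6 < 7 < 8 < 9 on the vertex set. Then K (dimension 2) consists of the simplices:

  0-simplices (10): [0], [1], [2], [3], [4], [5], [6], [7], [8], [9]
  1-simplices (15): [0,3], [0,4], [0,6], [0,9], [1,3], [2,3], [2,6], [3,8], [3,9], [4,5], [4,9], [5,6], [6,9], [7,8], [7,9]
  2-simplices (3): [0,3,9], [0,4,9], [0,6,9]

giving chain groups C_0 ≅ Z^10, C_1 ≅ Z^15, C_2 ≅ Z^3.

Boundary ∂_1: C_1 → C_0 sends each edge [p,q] (with p < q) to q − p. For instance
  ∂[0,9] = [9] − [0].
This gives a 10×15 integer matrix of rank 9; reducing to Smith normal form yields diagonal entries (1,1,1,1,1,1,1,1,1).

Boundary ∂_2: C_2 → C_1 sends each 2-simplex [p,q,r] to [q,r] − [p,r] + [p,q]. For instance
  ∂[0,3,9] = [3,9] − [0,9] + [0,3],
  ∂[0,4,9] = [4,9] − [0,9] + [0,4].
The 15×3 boundary matrix has rank 3 and Smith normal form diag(1,1,1).

Reading off H_k = ker ∂_k / im ∂_{k+1}:

  H_0: rank C_0 − rank ∂_1 = 10 − 9 = 1, and the invariant factors of ∂_1 are all 1, so H_0 = Z.
  H_1: rank ker ∂_1 − rank ∂_2 = (15 − 9) − 3 = 3, and the invariant factors of ∂_2 are all 1, so H_1 = Z^3.
  H_2: rank ker ∂_2 − rank ∂_3 = (3 − 3) − 0 = 0, and there is no ∂_3, so H_2 = 0.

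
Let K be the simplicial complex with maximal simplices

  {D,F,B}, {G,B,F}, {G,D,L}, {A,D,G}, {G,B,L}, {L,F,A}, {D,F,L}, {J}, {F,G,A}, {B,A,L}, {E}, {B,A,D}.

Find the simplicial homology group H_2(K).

Fix the vertex order A < B < D < E < F < G < J < L and write every simplex with vertices in increasing order. Then dim K = 2 and the simplices of K are:

  0-simplices (8): A, B, D, E, F, G, J, L
  1-simplices (15): AB, AD, AF, AG, AL, BD, BF, BG, BL, DF, DG, DL, FG, FL, GL
  2-simplices (10): ABD, ABL, ADG, AFG, AFL, BDF, BFG, BGL, DFL, DGL

Hence C_0 ≅ Z^8, C_1 ≅ Z^15, C_2 ≅ Z^10.

∂_1: C_1 → C_0 sends each edge [p,q] (with p < q) to q − p. For instance
  ∂GL = L − G.
This gives a 8×15 integer matrix of rank 5; reducing to Smith normal form yields diagonal entries (1,1,1,1,1).

∂_2: C_2 → C_1 maps a triangle to the signed sum of its edges. For instance
  ∂BGL = GL − BL + BG,
  ∂ABD = BD − AD + AB.
This gives a 15×10 integer matrix of rank 10; reducing to Smith normal form yields diagonal entries (1,1,1,1,1,1,1,1,1,2).

Now H_k = ker ∂_k / im ∂_{k+1}, so:

  H_2: rank ker ∂_2 − rank ∂_3 = (10 − 10) − 0 = 0, and there is no ∂_3, so H_2 ≅ 0.

(K is a triangulation of the disjoint union of a set of 2 points and the real projective plane RP^2.)

H_2 ≅ 0.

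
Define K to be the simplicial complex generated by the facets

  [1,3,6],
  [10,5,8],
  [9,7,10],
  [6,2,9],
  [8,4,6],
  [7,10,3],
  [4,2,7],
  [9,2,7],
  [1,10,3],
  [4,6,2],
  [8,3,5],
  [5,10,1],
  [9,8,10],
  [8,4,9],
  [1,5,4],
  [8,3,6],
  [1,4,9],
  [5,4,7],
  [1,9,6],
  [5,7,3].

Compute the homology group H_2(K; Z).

H_2 ≅ 0.

We work with the vertex ordering 1 < 2 < 3 < 4 < 5 < 6 < 7 < 8 < 9 < 10. The simplices of K, each written with vertices in increasing order, are:

  0-simplices (10): [1], [2], [3], [4], [5], [6], [7], [8], [9], [10]
  1-simplices (30): (30 of them)
  2-simplices (20): (20 of them)

giving chain groups C_0 ≅ Z^10, C_1 ≅ Z^30, C_2 ≅ Z^20.

Boundary ∂_1: C_1 → C_0 is given by ∂[p,q] = [q] − [p].
The 10×30 boundary matrix has rank 9 and Smith normal form diag(1,1,1,1,1,1,1,1,1).

Boundary ∂_2: C_2 → C_1 maps a triangle to the signed sum of its edges. For instance
  ∂[1,5,10] = [5,10] − [1,10] + [1,5],
  ∂[3,5,7] = [5,7] − [3,7] + [3,5].
As a 30×20 matrix over Z this has rank 20, with invariant factors (1,1,1,1,1,1,1,1,1,1,1,1,1,1,1,1,1,1,1,2).

Now H_k = ker ∂_k / im ∂_{k+1}, so:

  H_2: rank ker ∂_2 − rank ∂_3 = (20 − 20) − 0 = 0, and there is no ∂_3, so H_2 ≅ 0.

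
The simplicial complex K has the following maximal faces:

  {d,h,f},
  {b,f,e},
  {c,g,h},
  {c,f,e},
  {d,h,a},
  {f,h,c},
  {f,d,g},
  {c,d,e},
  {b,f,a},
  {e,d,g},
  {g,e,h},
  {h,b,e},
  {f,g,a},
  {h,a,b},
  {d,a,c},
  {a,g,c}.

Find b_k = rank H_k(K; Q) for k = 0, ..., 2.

b_0 = 1, b_1 = 2, b_2 = 1.

Order the vertices as a < b < c < d < e < f < g < h. Listing each simplex with vertices in this order, K has dimension 2 with simplices:

  0-simplices (8): a, b, c, d, e, f, g, h
  1-simplices (24): ab, ac, ad, af, ag, ah, be, bf, bh, cd, ce, cf, cg, ch, de, df, dg, dh, ef, eg, eh, fg, fh, gh
  2-simplices (16): abf, abh, acd, acg, adh, afg, bef, beh, cde, cef, cfh, cgh, deg, dfg, dfh, egh

so the chain groups are C_0 ≅ Z^8, C_1 ≅ Z^24, C_2 ≅ Z^16.

Boundary ∂_1: C_1 → C_0 is given by ∂[p,q] = [q] − [p]. For instance
  ∂cf = f − c.
This gives a 8×24 integer matrix of rank 7; reducing to Smith normal form yields diagonal entries (1,1,1,1,1,1,1).

∂_2: C_2 → C_1 maps a triangle to the signed sum of its edges. For instance
  ∂abf = bf − af + ab,
  ∂dfg = fg − dg + df.
This gives a 24×16 integer matrix of rank 15; reducing to Smith normal form yields diagonal entries (1,1,1,1,1,1,1,1,1,1,1,1,1,1,1).

From H_k ≅ ker(∂_k) / im(∂_{k+1}) we obtain:

  H_0: rank C_0 − rank ∂_1 = 8 − 7 = 1, and the invariant factors of ∂_1 are all 1, so H_0 = Z.
  H_1: rank ker ∂_1 − rank ∂_2 = (24 − 7) − 15 = 2, and the invariant factors of ∂_2 are all 1, so H_1 = Z^2.
  H_2: rank ker ∂_2 − rank ∂_3 = (16 − 15) − 0 = 1, and there is no ∂_3, so H_2 = Z.

As a check, the Euler characteristic is 8 − 24 + 16 = 0, which agrees with 1 − 2 + 1 = 0.

Hence the Betti numbers are b_0 = 1, b_1 = 2, b_2 = 1.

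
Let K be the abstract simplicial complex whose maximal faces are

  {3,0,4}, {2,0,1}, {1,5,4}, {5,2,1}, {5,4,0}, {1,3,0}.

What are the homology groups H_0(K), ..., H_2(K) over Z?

H_0 = Z,  H_1 = Z,  H_2 = 0.

Fix the vertex order 0 < 1 < 2 < 3 < 4 < 5 and write every simplex with vertices in increasing order. Then dim K = 2 and the simplices of K are:

  0-simplices (6): [0], [1], [2], [3], [4], [5]
  1-simplices (12): [0,1], [0,2], [0,3], [0,4], [0,5], [1,2], [1,3], [1,4], [1,5], [2,5], [3,4], [4,5]
  2-simplices (6): [0,1,2], [0,1,3], [0,3,4], [0,4,5], [1,2,5], [1,4,5]

so the chain groups are C_0 ≅ Z^6, C_1 ≅ Z^12, C_2 ≅ Z^6.

∂_1: C_1 → C_0 sends each edge [p,q] (with p < q) to q − p. For instance
  ∂[3,4] = [4] − [3].
The 6×12 boundary matrix has rank 5 and Smith normal form diag(1,1,1,1,1).

Boundary ∂_2: C_2 → C_1 acts by ∂[p,q,r] = [q,r] − [p,r] + [p,q]. For instance
  ∂[0,1,3] = [1,3] − [0,3] + [0,1],
  ∂[0,3,4] = [3,4] − [0,4] + [0,3].
The 12×6 boundary matrix has rank 6 and Smith normal form diag(1,1,1,1,1,1).

From H_k ≅ ker(∂_k) / im(∂_{k+1}) we obtain:

  H_0: rank C_0 − rank ∂_1 = 6 − 5 = 1, and the invariant factors of ∂_1 are all 1, so H_0 ≅ Z.
  H_1: rank ker ∂_1 − rank ∂_2 = (12 − 5) − 6 = 1, and the invariant factors of ∂_2 are all 1, so H_1 ≅ Z.
  H_2: rank ker ∂_2 − rank ∂_3 = (6 − 6) − 0 = 0, and there is no ∂_3, so H_2 ≅ 0.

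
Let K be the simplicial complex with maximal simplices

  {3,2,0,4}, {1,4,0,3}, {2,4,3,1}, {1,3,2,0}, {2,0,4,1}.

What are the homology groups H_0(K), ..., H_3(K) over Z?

K has 5 vertices, 10 edges, 10 triangles, 5 3-simplices.
rank ∂_0 = 0, rank ∂_1 = 4 ⇒ b_0 = 5 − 0 − 4 = 1; all invariant factors of ∂_1 are 1 so no torsion. So H_0 = Z.
rank ∂_1 = 4, rank ∂_2 = 6 ⇒ b_1 = 10 − 4 − 6 = 0; all invariant factors of ∂_2 are 1 so no torsion. So H_1 = 0.
rank ∂_2 = 6, rank ∂_3 = 4 ⇒ b_2 = 10 − 6 − 4 = 0; all invariant factors of ∂_3 are 1 so no torsion. So H_2 = 0.
rank ∂_3 = 4, rank ∂_4 = 0 ⇒ b_3 = 5 − 4 − 0 = 1. So H_3 = Z.

H_0 = Z,  H_1 = 0,  H_2 = 0,  H_3 = Z.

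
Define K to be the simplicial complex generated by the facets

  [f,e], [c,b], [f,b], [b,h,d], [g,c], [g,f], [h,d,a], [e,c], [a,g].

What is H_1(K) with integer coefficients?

We work with the vertex ordering a < b < c < d < e < f < g < h. The simplices of K, each written with vertices in increasing order, are:

  0-simplices (8): a, b, c, d, e, f, g, h
  1-simplices (12): ad, ag, ah, bc, bd, bf, bh, ce, cg, dh, ef, fg
  2-simplices (2): adh, bdh

giving chain groups C_0 ≅ Z^8, C_1 ≅ Z^12, C_2 ≅ Z^2.

Boundary ∂_1: C_1 → C_0 is given by ∂[p,q] = [q] − [p]. For instance
  ∂ef = f − e.
The resulting 8×12 matrix has rank 7, and its Smith normal form has invariant factors (1,1,1,1,1,1,1).

Boundary ∂_2: C_2 → C_1 acts by ∂[p,q,r] = [q,r] − [p,r] + [p,q]. For instance
  ∂adh = dh − ah + ad,
  ∂bdh = dh − bh + bd.
As a 12×2 matrix over Z this has rank 2, with invariant factors (1,1).

Computing H_k = (kernel of ∂_k) / (image of ∂_{k+1}):

  H_1: rank ker ∂_1 − rank ∂_2 = (12 − 7) − 2 = 3, and the invariant factors of ∂_2 are all 1, so H_1 = Z^3.

H_1 ≅ Z^3.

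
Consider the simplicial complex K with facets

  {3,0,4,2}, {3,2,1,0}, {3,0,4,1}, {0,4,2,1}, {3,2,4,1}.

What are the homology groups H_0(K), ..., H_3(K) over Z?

We work with the vertex ordering 0 < 1 < 2 < 3 < 4. The simplices of K, each written with vertices in increasing order, are:

  0-simplices (5): [0], [1], [2], [3], [4]
  1-simplices (10): [0,1], [0,2], [0,3], [0,4], [1,2], [1,3], [1,4], [2,3], [2,4], [3,4]
  2-simplices (10): [0,1,2], [0,1,3], [0,1,4], [0,2,3], [0,2,4], [0,3,4], [1,2,3], [1,2,4], [1,3,4], [2,3,4]
  3-simplices (5): [0,1,2,3], [0,1,2,4], [0,1,3,4], [0,2,3,4], [1,2,3,4]

so the chain groups are C_0 ≅ Z^5, C_1 ≅ Z^10, C_2 ≅ Z^10, C_3 ≅ Z^5.

Boundary ∂_1: C_1 → C_0 maps an edge to its endpoints' difference, ∂[p,q] = q − p. For instance
  ∂[1,2] = [2] − [1].
As a 5×10 matrix over Z this has rank 4, with invariant factors (1,1,1,1).

The boundary map ∂_2: C_2 → C_1 maps a triangle to the signed sum of its edges. For instance
  ∂[0,1,2] = [1,2] − [0,2] + [0,1],
  ∂[0,1,3] = [1,3] − [0,3] + [0,1].
The resulting 10×10 matrix has rank 6, and its Smith normal form has invariant factors (1,1,1,1,1,1).

Boundary ∂_3: C_3 → C_2 sends each 3-simplex σ to the alternating sum Σ_i (−1)^i (σ with its i-th vertex removed). For instance
  ∂[0,1,2,4] = [1,2,4] − [0,2,4] + [0,1,4] − [0,1,2],
  ∂[1,2,3,4] = [2,3,4] − [1,3,4] + [1,2,4] − [1,2,3].
The 10×5 boundary matrix has rank 4 and Smith normal form diag(1,1,1,1).

From H_k ≅ ker(∂_k) / im(∂_{k+1}) we obtain:

  H_0: rank C_0 − rank ∂_1 = 5 − 4 = 1, and the invariant factors of ∂_1 are all 1, so H_0 = Z.
  H_1: rank ker ∂_1 − rank ∂_2 = (10 − 4) − 6 = 0, and the invariant factors of ∂_2 are all 1, so H_1 = 0.
  H_2: rank ker ∂_2 − rank ∂_3 = (10 − 6) − 4 = 0, and the invariant factors of ∂_3 are all 1, so H_2 = 0.
  H_3: rank ker ∂_3 − rank ∂_4 = (5 − 4) − 0 = 1, and there is no ∂_4, so H_3 = Z.

As a check, the Euler characteristic is 5 − 10 + 10 − 5 = 0, which agrees with 1 − 0 + 0 − 1 = 0.

H_0 = Z,  H_1 = 0,  H_2 = 0,  H_3 = Z.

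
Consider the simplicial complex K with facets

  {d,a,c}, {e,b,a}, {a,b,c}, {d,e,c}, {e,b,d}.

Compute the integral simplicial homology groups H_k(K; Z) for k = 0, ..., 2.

Fix the vertex order a < b < c < d < e and write every simplex with vertices in increasing order. Then dim K = 2 and the simplices of K are:

  0-simplices (5): a, b, c, d, e
  1-simplices (10): ab, ac, ad, ae, bc, bd, be, cd, ce, de
  2-simplices (5): abc, abe, acd, bde, cde

giving chain groups C_0 ≅ Z^5, C_1 ≅ Z^10, C_2 ≅ Z^5.

∂_1: C_1 → C_0 is given by ∂[p,q] = [q] − [p].
The 5×10 boundary matrix has rank 4 and Smith normal form diag(1,1,1,1).

Boundary ∂_2: C_2 → C_1 acts by ∂[p,q,r] = [q,r] − [p,r] + [p,q]. For instance
  ∂abc = bc − ac + ab,
  ∂acd = cd − ad + ac.
This gives a 10×5 integer matrix of rank 5; reducing to Smith normal form yields diagonal entries (1,1,1,1,1).

Now H_k = ker ∂_k / im ∂_{k+1}, so:

  H_0: rank C_0 − rank ∂_1 = 5 − 4 = 1, and the invariant factors of ∂_1 are all 1, so H_0 = Z.
  H_1: rank ker ∂_1 − rank ∂_2 = (10 − 4) − 5 = 1, and the invariant factors of ∂_2 are all 1, so H_1 = Z.
  H_2: rank ker ∂_2 − rank ∂_3 = (5 − 5) − 0 = 0, and there is no ∂_3, so H_2 = 0.

H_0 ≅ Z,  H_1 ≅ Z,  H_2 = 0.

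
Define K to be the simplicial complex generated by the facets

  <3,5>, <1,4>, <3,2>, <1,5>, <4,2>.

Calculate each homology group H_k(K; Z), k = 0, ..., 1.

Fix the vertex order 1 < 2 < 3 < 4 < 5 and write every simplex with vertices in increasing order. Then dim K = 1 and the simplices of K are:

  0-simplices (5): [1], [2], [3], [4], [5]
  1-simplices (5): [1,4], [1,5], [2,3], [2,4], [3,5]

Hence C_0 ≅ Z^5, C_1 ≅ Z^5.

∂_1: C_1 → C_0 maps an edge to its endpoints' difference, ∂[p,q] = q − p.
This gives a 5×5 integer matrix of rank 4; reducing to Smith normal form yields diagonal entries (1,1,1,1).

Reading off H_k = ker ∂_k / im ∂_{k+1}:

  H_0: rank C_0 − rank ∂_1 = 5 − 4 = 1, and the invariant factors of ∂_1 are all 1, so H_0 = Z.
  H_1: rank ker ∂_1 − rank ∂_2 = (5 − 4) − 0 = 1, and there is no ∂_2, so H_1 = Z.

As a check, the Euler characteristic is 5 − 5 = 0, which agrees with 1 − 1 = 0.

H_0 ≅ Z,  H_1 ≅ Z.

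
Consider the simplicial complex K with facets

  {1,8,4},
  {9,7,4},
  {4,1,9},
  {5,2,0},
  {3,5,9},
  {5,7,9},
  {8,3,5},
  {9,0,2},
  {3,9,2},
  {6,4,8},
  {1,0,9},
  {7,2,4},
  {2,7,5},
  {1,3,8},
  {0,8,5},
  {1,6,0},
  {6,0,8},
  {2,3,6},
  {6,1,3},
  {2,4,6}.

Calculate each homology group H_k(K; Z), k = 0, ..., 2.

H_0 ≅ Z,  H_1 ≅ Z ⊕ Z/2Z,  H_2 = 0.

Fix the vertex order 0 < 1 < 2 < 3 < 4 < 5 < 6 < 7 < 8 < 9 and write every simplex with vertices in increasing order. Then dim K = 2 and the simplices of K are:

  0-simplices (10): [0], [1], [2], [3], [4], [5], [6], [7], [8], [9]
  1-simplices (30): (30 of them)
  2-simplices (20): (20 of them)

so the chain groups are C_0 ≅ Z^10, C_1 ≅ Z^30, C_2 ≅ Z^20.

Boundary ∂_1: C_1 → C_0 sends each edge [p,q] (with p < q) to q − p.
The resulting 10×30 matrix has rank 9, and its Smith normal form has invariant factors (1,1,1,1,1,1,1,1,1).

Boundary ∂_2: C_2 → C_1 acts by ∂[p,q,r] = [q,r] − [p,r] + [p,q]. For instance
  ∂[0,5,8] = [5,8] − [0,8] + [0,5],
  ∂[2,4,6] = [4,6] − [2,6] + [2,4].
The resulting 30×20 matrix has rank 20, and its Smith normal form has invariant factors (1,1,1,1,1,1,1,1,1,1,1,1,1,1,1,1,1,1,1,2).

Reading off H_k = ker ∂_k / im ∂_{k+1}:

  H_0: rank C_0 − rank ∂_1 = 10 − 9 = 1, and the invariant factors of ∂_1 are all 1, so H_0 = Z.
  H_1: rank ker ∂_1 − rank ∂_2 = (30 − 9) − 20 = 1, and ∂_2 has invariant factor 2 > 1, so H_1 = Z ⊕ Z/2Z.
  H_2: rank ker ∂_2 − rank ∂_3 = (20 − 20) − 0 = 0, and there is no ∂_3, so H_2 = 0.

As a check, the Euler characteristic is 10 − 30 + 20 = 0, which agrees with 1 − 1 + 0 = 0.
(K is a triangulation of the Klein bottle.)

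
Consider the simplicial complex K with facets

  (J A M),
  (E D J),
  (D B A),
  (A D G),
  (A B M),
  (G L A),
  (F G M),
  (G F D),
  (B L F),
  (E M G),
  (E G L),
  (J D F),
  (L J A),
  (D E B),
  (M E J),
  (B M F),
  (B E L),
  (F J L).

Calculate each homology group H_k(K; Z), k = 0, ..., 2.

Take the total order A < B < D < E < F < G < J < L < M on the vertex set. Then K (dimension 2) consists of the simplices:

  0-simplices (9): A, B, D, E, F, G, J, L, M
  1-simplices (27): AB, AD, AG, AJ, AL, AM, BD, BE, BF, BL, BM, DE, DF, DG, DJ, EG, EJ, EL, EM, FG, FJ, FL, FM, GL, GM, JL, JM
  2-simplices (18): ABD, ABM, ADG, AGL, AJL, AJM, BDE, BEL, BFL, BFM, DEJ, DFG, DFJ, EGL, EGM, EJM, FGM, FJL

Hence C_0 ≅ Z^9, C_1 ≅ Z^27, C_2 ≅ Z^18.

∂_1: C_1 → C_0 sends each edge [p,q] (with p < q) to q − p. For instance
  ∂FG = G − F.
As a 9×27 matrix over Z this has rank 8, with invariant factors (1,1,1,1,1,1,1,1).

∂_2: C_2 → C_1 acts by ∂[p,q,r] = [q,r] − [p,r] + [p,q]. For instance
  ∂EGL = GL − EL + EG,
  ∂BFM = FM − BM + BF.
The 27×18 boundary matrix has rank 17 and Smith normal form diag(1,1,1,1,1,1,1,1,1,1,1,1,1,1,1,1,1).

Reading off H_k = ker ∂_k / im ∂_{k+1}:

  H_0: rank C_0 − rank ∂_1 = 9 − 8 = 1, and the invariant factors of ∂_1 are all 1, so H_0 = Z.
  H_1: rank ker ∂_1 − rank ∂_2 = (27 − 8) − 17 = 2, and the invariant factors of ∂_2 are all 1, so H_1 = Z^2.
  H_2: rank ker ∂_2 − rank ∂_3 = (18 − 17) − 0 = 1, and there is no ∂_3, so H_2 = Z.

As a check, the Euler characteristic is 9 − 27 + 18 = 0, which agrees with 1 − 2 + 1 = 0.

H_0 = Z,  H_1 = Z^2,  H_2 = Z.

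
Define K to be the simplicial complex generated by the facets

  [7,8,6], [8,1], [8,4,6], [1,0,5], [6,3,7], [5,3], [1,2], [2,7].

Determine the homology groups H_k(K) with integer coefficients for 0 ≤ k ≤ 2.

H_0 ≅ Z,  H_1 ≅ Z^2,  H_2 = 0.

Order the vertices as 0 < 1 < 2 < 3 < 4 < 5 < 6 < 7 < 8. Listing each simplex with vertices in this order, K has dimension 2 with simplices:

  0-simplices (9): [0], [1], [2], [3], [4], [5], [6], [7], [8]
  1-simplices (14): [0,1], [0,5], [1,2], [1,5], [1,8], [2,7], [3,5], [3,6], [3,7], [4,6], [4,8], [6,7], [6,8], [7,8]
  2-simplices (4): [0,1,5], [3,6,7], [4,6,8], [6,7,8]

Hence C_0 ≅ Z^9, C_1 ≅ Z^14, C_2 ≅ Z^4.

∂_1: C_1 → C_0 maps an edge to its endpoints' difference, ∂[p,q] = q − p. For instance
  ∂[2,7] = [7] − [2].
As a 9×14 matrix over Z this has rank 8, with invariant factors (1,1,1,1,1,1,1,1).

∂_2: C_2 → C_1 maps a triangle to the signed sum of its edges. For instance
  ∂[4,6,8] = [6,8] − [4,8] + [4,6],
  ∂[3,6,7] = [6,7] − [3,7] + [3,6].
As a 14×4 matrix over Z this has rank 4, with invariant factors (1,1,1,1).

Now H_k = ker ∂_k / im ∂_{k+1}, so:

  H_0: rank C_0 − rank ∂_1 = 9 − 8 = 1, and the invariant factors of ∂_1 are all 1, so H_0 ≅ Z.
  H_1: rank ker ∂_1 − rank ∂_2 = (14 − 8) − 4 = 2, and the invariant factors of ∂_2 are all 1, so H_1 ≅ Z^2.
  H_2: rank ker ∂_2 − rank ∂_3 = (4 − 4) − 0 = 0, and there is no ∂_3, so H_2 ≅ 0.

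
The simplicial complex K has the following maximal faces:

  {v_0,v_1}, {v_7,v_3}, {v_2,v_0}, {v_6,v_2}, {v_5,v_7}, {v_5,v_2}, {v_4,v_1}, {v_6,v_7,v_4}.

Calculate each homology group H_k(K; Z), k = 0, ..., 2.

H_0 ≅ Z,  H_1 ≅ Z^2,  H_2 = 0.

Fix the vertex order v_0 < v_1 < v_2 < v_3 < v_4 < v_5 < v_6 < v_7 and write every simplex with vertices in increasing order. Then dim K = 2 and the simplices of K are:

  0-simplices (8): [v_0], [v_1], [v_2], [v_3], [v_4], [v_5], [v_6], [v_7]
  1-simplices (10): [v_0,v_1], [v_0,v_2], [v_1,v_4], [v_2,v_5], [v_2,v_6], [v_3,v_7], [v_4,v_6], [v_4,v_7], [v_5,v_7], [v_6,v_7]
  2-simplices (1): [v_4,v_6,v_7]

so the chain groups are C_0 ≅ Z^8, C_1 ≅ Z^10, C_2 ≅ Z^1.

The boundary map ∂_1: C_1 → C_0 sends each edge [p,q] (with p < q) to q − p.
This gives a 8×10 integer matrix of rank 7; reducing to Smith normal form yields diagonal entries (1,1,1,1,1,1,1).

The boundary map ∂_2: C_2 → C_1 sends each 2-simplex [p,q,r] to [q,r] − [p,r] + [p,q]. For instance
  ∂[v_4,v_6,v_7] = [v_6,v_7] − [v_4,v_7] + [v_4,v_6].
The 10×1 boundary matrix has rank 1 and Smith normal form diag(1).

Now H_k = ker ∂_k / im ∂_{k+1}, so:

  H_0: rank C_0 − rank ∂_1 = 8 − 7 = 1, and the invariant factors of ∂_1 are all 1, so H_0 = Z.
  H_1: rank ker ∂_1 − rank ∂_2 = (10 − 7) − 1 = 2, and the invariant factors of ∂_2 are all 1, so H_1 = Z^2.
  H_2: rank ker ∂_2 − rank ∂_3 = (1 − 1) − 0 = 0, and there is no ∂_3, so H_2 = 0.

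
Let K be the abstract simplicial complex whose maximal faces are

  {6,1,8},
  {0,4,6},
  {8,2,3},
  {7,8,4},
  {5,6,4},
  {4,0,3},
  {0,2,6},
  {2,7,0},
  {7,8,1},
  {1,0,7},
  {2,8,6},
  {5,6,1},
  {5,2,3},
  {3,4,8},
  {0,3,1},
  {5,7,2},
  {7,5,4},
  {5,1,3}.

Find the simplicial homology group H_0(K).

H_0 = Z.

Take the total order 0 < 1 < 2 < 3 < 4 < 5 < 6 < 7 < 8 on the vertex set. Then K (dimension 2) consists of the simplices:

  0-simplices (9): [0], [1], [2], [3], [4], [5], [6], [7], [8]
  1-simplices (27): (27 of them)
  2-simplices (18): [0,1,3], [0,1,7], [0,2,6], [0,2,7], [0,3,4], [0,4,6], [1,3,5], [1,5,6], [1,6,8], [1,7,8], [2,3,5], [2,3,8], [2,5,7], [2,6,8], [3,4,8], [4,5,6], [4,5,7], [4,7,8]

giving chain groups C_0 ≅ Z^9, C_1 ≅ Z^27, C_2 ≅ Z^18.

Boundary ∂_1: C_1 → C_0 sends each edge [p,q] (with p < q) to q − p. For instance
  ∂[1,3] = [3] − [1].
The 9×27 boundary matrix has rank 8 and Smith normal form diag(1,1,1,1,1,1,1,1).

The boundary map ∂_2: C_2 → C_1 maps a triangle to the signed sum of its edges. For instance
  ∂[2,3,8] = [3,8] − [2,8] + [2,3],
  ∂[2,5,7] = [5,7] − [2,7] + [2,5].
The resulting 27×18 matrix has rank 17, and its Smith normal form has invariant factors (1,1,1,1,1,1,1,1,1,1,1,1,1,1,1,1,1).

Reading off H_k = ker ∂_k / im ∂_{k+1}:

  H_0: rank C_0 − rank ∂_1 = 9 − 8 = 1, and the invariant factors of ∂_1 are all 1, so H_0 = Z.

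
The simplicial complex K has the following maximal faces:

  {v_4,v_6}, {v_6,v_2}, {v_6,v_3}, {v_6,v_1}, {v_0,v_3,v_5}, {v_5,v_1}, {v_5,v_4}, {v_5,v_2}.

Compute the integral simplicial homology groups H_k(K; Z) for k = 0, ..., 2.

Fix the vertex order v_0 < v_1 < v_2 < v_3 < v_4 < v_5 < v_6 and write every simplex with vertices in increasing order. Then dim K = 2 and the simplices of K are:

  0-simplices (7): [v_0], [v_1], [v_2], [v_3], [v_4], [v_5], [v_6]
  1-simplices (10): [v_0,v_3], [v_0,v_5], [v_1,v_5], [v_1,v_6], [v_2,v_5], [v_2,v_6], [v_3,v_5], [v_3,v_6], [v_4,v_5], [v_4,v_6]
  2-simplices (1): [v_0,v_3,v_5]

so the chain groups are C_0 ≅ Z^7, C_1 ≅ Z^10, C_2 ≅ Z^1.

Boundary ∂_1: C_1 → C_0 maps an edge to its endpoints' difference, ∂[p,q] = q − p. For instance
  ∂[v_0,v_5] = [v_5] − [v_0].
The resulting 7×10 matrix has rank 6, and its Smith normal form has invariant factors (1,1,1,1,1,1).

Boundary ∂_2: C_2 → C_1 acts by ∂[p,q,r] = [q,r] − [p,r] + [p,q]. For instance
  ∂[v_0,v_3,v_5] = [v_3,v_5] − [v_0,v_5] + [v_0,v_3].
The resulting 10×1 matrix has rank 1, and its Smith normal form has invariant factors (1).

Now H_k = ker ∂_k / im ∂_{k+1}, so:

  H_0: rank C_0 − rank ∂_1 = 7 − 6 = 1, and the invariant factors of ∂_1 are all 1, so H_0 = Z.
  H_1: rank ker ∂_1 − rank ∂_2 = (10 − 6) − 1 = 3, and the invariant factors of ∂_2 are all 1, so H_1 = Z^3.
  H_2: rank ker ∂_2 − rank ∂_3 = (1 − 1) − 0 = 0, and there is no ∂_3, so H_2 = 0.

H_0 = Z,  H_1 = Z^3,  H_2 = 0.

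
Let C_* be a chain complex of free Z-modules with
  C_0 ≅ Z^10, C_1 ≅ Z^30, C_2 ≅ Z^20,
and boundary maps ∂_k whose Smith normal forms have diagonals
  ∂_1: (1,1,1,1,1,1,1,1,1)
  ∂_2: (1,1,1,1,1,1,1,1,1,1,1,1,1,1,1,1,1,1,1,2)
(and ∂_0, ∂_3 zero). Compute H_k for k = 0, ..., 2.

H_0: b_0 = 10 − 0 − 9 = 1; torsion from ∂_1 factors > 1: none. So H_0 ≅ Z.
H_1: b_1 = 30 − 9 − 20 = 1; torsion from ∂_2 factors > 1: [2]. So H_1 ≅ Z ⊕ Z/2.
H_2: b_2 = 20 − 20 − 0 = 0; torsion from ∂_3 factors > 1: none. So H_2 ≅ 0.

H_0 ≅ Z,  H_1 ≅ Z ⊕ Z/2,  H_2 = 0.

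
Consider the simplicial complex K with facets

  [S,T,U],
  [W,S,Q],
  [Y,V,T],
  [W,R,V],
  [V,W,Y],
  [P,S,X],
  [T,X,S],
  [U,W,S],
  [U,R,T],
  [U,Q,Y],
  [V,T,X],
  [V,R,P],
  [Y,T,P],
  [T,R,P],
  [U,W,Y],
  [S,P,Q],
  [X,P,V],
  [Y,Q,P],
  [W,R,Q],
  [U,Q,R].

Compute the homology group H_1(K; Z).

H_1 = Z ⊕ Z/2.

K has 10 vertices, 30 edges, 20 triangles.
rank ∂_1 = 9, rank ∂_2 = 20 ⇒ b_1 = 30 − 9 − 20 = 1; ∂_2 has invariant factor(s) [2] giving torsion. So H_1 ≅ Z ⊕ Z/2.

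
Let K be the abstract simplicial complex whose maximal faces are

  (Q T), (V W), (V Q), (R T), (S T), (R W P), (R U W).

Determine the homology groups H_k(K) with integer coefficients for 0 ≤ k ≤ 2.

Order the vertices as P < Q < R < S < T < U < V < W. Listing each simplex with vertices in this order, K has dimension 2 with simplices:

  0-simplices (8): P, Q, R, S, T, U, V, W
  1-simplices (10): PR, PW, QT, QV, RT, RU, RW, ST, UW, VW
  2-simplices (2): PRW, RUW

Hence C_0 ≅ Z^8, C_1 ≅ Z^10, C_2 ≅ Z^2.

∂_1: C_1 → C_0 maps an edge to its endpoints' difference, ∂[p,q] = q − p.
As a 8×10 matrix over Z this has rank 7, with invariant factors (1,1,1,1,1,1,1).

Boundary ∂_2: C_2 → C_1 sends each 2-simplex [p,q,r] to [q,r] − [p,r] + [p,q]. For instance
  ∂RUW = UW − RW + RU,
  ∂PRW = RW − PW + PR.
This gives a 10×2 integer matrix of rank 2; reducing to Smith normal form yields diagonal entries (1,1).

Computing H_k = (kernel of ∂_k) / (image of ∂_{k+1}):

  H_0: rank C_0 − rank ∂_1 = 8 − 7 = 1, and the invariant factors of ∂_1 are all 1, so H_0 = Z.
  H_1: rank ker ∂_1 − rank ∂_2 = (10 − 7) − 2 = 1, and the invariant factors of ∂_2 are all 1, so H_1 = Z.
  H_2: rank ker ∂_2 − rank ∂_3 = (2 − 2) − 0 = 0, and there is no ∂_3, so H_2 = 0.

H_0 ≅ Z,  H_1 ≅ Z,  H_2 = 0.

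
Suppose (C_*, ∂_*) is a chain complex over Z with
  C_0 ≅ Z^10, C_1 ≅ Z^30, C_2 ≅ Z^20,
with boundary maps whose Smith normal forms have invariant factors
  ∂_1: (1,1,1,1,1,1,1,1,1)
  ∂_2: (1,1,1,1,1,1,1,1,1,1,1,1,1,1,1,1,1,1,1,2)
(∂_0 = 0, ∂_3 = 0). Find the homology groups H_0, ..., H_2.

H_0: b_0 = 10 − 0 − 9 = 1; torsion from ∂_1 factors > 1: none. So H_0 = Z.
H_1: b_1 = 30 − 9 − 20 = 1; torsion from ∂_2 factors > 1: [2]. So H_1 = Z ⊕ Z/2.
H_2: b_2 = 20 − 20 − 0 = 0; torsion from ∂_3 factors > 1: none. So H_2 = 0.

H_0 = Z,  H_1 = Z ⊕ Z/2,  H_2 = 0.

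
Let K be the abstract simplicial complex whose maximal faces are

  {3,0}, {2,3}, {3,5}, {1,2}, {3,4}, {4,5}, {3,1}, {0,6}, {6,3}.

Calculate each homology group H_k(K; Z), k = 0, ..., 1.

Take the total order 0 < 1 < 2 < 3 < 4 < 5 < 6 on the vertex set. Then K (dimension 1) consists of the simplices:

  0-simplices (7): [0], [1], [2], [3], [4], [5], [6]
  1-simplices (9): [0,3], [0,6], [1,2], [1,3], [2,3], [3,4], [3,5], [3,6], [4,5]

so the chain groups are C_0 ≅ Z^7, C_1 ≅ Z^9.

Boundary ∂_1: C_1 → C_0 sends each edge [p,q] (with p < q) to q − p.
The 7×9 boundary matrix has rank 6 and Smith normal form diag(1,1,1,1,1,1).

Reading off H_k = ker ∂_k / im ∂_{k+1}:

  H_0: rank C_0 − rank ∂_1 = 7 − 6 = 1, and the invariant factors of ∂_1 are all 1, so H_0 ≅ Z.
  H_1: rank ker ∂_1 − rank ∂_2 = (9 − 6) − 0 = 3, and there is no ∂_2, so H_1 ≅ Z^3.

As a check, the Euler characteristic is 7 − 9 = -2, which agrees with 1 − 3 = -2.
(K is a triangulation of a wedge of 3 circles.)

H_0 = Z,  H_1 = Z^3.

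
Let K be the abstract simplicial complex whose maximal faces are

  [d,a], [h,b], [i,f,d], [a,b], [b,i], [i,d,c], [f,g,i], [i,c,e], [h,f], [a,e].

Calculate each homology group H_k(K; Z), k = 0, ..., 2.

H_0 ≅ Z,  H_1 ≅ Z^3,  H_2 = 0.

K has 9 vertices, 15 edges, 4 triangles.
rank ∂_0 = 0, rank ∂_1 = 8 ⇒ b_0 = 9 − 0 − 8 = 1; all invariant factors of ∂_1 are 1 so no torsion. So H_0 ≅ Z.
rank ∂_1 = 8, rank ∂_2 = 4 ⇒ b_1 = 15 − 8 − 4 = 3; all invariant factors of ∂_2 are 1 so no torsion. So H_1 ≅ Z^3.
rank ∂_2 = 4, rank ∂_3 = 0 ⇒ b_2 = 4 − 4 − 0 = 0. So H_2 ≅ 0.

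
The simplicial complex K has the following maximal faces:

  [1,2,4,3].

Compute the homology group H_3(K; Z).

K has 4 vertices, 6 edges, 4 triangles, 1 3-simplex.
rank ∂_3 = 1, rank ∂_4 = 0 ⇒ b_3 = 1 − 1 − 0 = 0. So H_3 ≅ 0.

H_3 ≅ 0.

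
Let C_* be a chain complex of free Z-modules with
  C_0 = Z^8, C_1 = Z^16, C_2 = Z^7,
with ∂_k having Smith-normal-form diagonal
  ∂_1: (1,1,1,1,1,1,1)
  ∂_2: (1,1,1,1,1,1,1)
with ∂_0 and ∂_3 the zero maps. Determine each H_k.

H_0 ≅ Z,  H_1 ≅ Z^2,  H_2 = 0.

H_0: b_0 = 8 − 0 − 7 = 1; torsion from ∂_1 factors > 1: none. So H_0 ≅ Z.
H_1: b_1 = 16 − 7 − 7 = 2; torsion from ∂_2 factors > 1: none. So H_1 ≅ Z^2.
H_2: b_2 = 7 − 7 − 0 = 0; torsion from ∂_3 factors > 1: none. So H_2 ≅ 0.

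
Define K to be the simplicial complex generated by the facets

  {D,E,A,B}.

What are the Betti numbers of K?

b_0 = 1, b_1 = 0, b_2 = 0, b_3 = 0.

We work with the vertex ordering A < B < D < E. The simplices of K, each written with vertices in increasing order, are:

  0-simplices (4): A, B, D, E
  1-simplices (6): AB, AD, AE, BD, BE, DE
  2-simplices (4): ABD, ABE, ADE, BDE
  3-simplices (1): ABDE

giving chain groups C_0 ≅ Z^4, C_1 ≅ Z^6, C_2 ≅ Z^4, C_3 ≅ Z^1.

The boundary map ∂_1: C_1 → C_0 is given by ∂[p,q] = [q] − [p].
As a 4×6 matrix over Z this has rank 3, with invariant factors (1,1,1).

Boundary ∂_2: C_2 → C_1 acts by ∂[p,q,r] = [q,r] − [p,r] + [p,q]. For instance
  ∂ABE = BE − AE + AB,
  ∂BDE = DE − BE + BD.
The 6×4 boundary matrix has rank 3 and Smith normal form diag(1,1,1).

The boundary map ∂_3: C_3 → C_2 sends each 3-simplex σ to the alternating sum Σ_i (−1)^i (σ with its i-th vertex removed). For instance
  ∂ABDE = BDE − ADE + ABE − ABD.
As a 4×1 matrix over Z this has rank 1, with invariant factors (1).

From H_k ≅ ker(∂_k) / im(∂_{k+1}) we obtain:

  H_0: rank C_0 − rank ∂_1 = 4 − 3 = 1, and the invariant factors of ∂_1 are all 1, so H_0 = Z.
  H_1: rank ker ∂_1 − rank ∂_2 = (6 − 3) − 3 = 0, and the invariant factors of ∂_2 are all 1, so H_1 = 0.
  H_2: rank ker ∂_2 − rank ∂_3 = (4 − 3) − 1 = 0, and the invariant factors of ∂_3 are all 1, so H_2 = 0.
  H_3: rank ker ∂_3 − rank ∂_4 = (1 − 1) − 0 = 0, and there is no ∂_4, so H_3 = 0.

As a check, the Euler characteristic is 4 − 6 + 4 − 1 = 1, which agrees with 1 − 0 + 0 − 0 = 1.

Hence the Betti numbers are b_0 = 1, b_1 = 0, b_2 = 0, b_3 = 0.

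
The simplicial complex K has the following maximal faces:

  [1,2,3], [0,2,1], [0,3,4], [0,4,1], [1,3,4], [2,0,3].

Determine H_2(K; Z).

H_2 ≅ Z.

Fix the vertex order 0 < 1 < 2 < 3 < 4 and write every simplex with vertices in increasing order. Then dim K = 2 and the simplices of K are:

  0-simplices (5): [0], [1], [2], [3], [4]
  1-simplices (9): [0,1], [0,2], [0,3], [0,4], [1,2], [1,3], [1,4], [2,3], [3,4]
  2-simplices (6): [0,1,2], [0,1,4], [0,2,3], [0,3,4], [1,2,3], [1,3,4]

giving chain groups C_0 ≅ Z^5, C_1 ≅ Z^9, C_2 ≅ Z^6.

The boundary map ∂_1: C_1 → C_0 maps an edge to its endpoints' difference, ∂[p,q] = q − p. For instance
  ∂[0,4] = [4] − [0].
This gives a 5×9 integer matrix of rank 4; reducing to Smith normal form yields diagonal entries (1,1,1,1).

∂_2: C_2 → C_1 sends each 2-simplex [p,q,r] to [q,r] − [p,r] + [p,q]. For instance
  ∂[0,1,2] = [1,2] − [0,2] + [0,1],
  ∂[0,2,3] = [2,3] − [0,3] + [0,2].
This gives a 9×6 integer matrix of rank 5; reducing to Smith normal form yields diagonal entries (1,1,1,1,1).

From H_k ≅ ker(∂_k) / im(∂_{k+1}) we obtain:

  H_2: rank ker ∂_2 − rank ∂_3 = (6 − 5) − 0 = 1, and there is no ∂_3, so H_2 = Z.

(K is a triangulation of the 2-sphere S^2.)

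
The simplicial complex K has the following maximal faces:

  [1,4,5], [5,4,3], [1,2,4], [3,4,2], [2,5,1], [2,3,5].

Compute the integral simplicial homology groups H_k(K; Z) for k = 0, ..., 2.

We work with the vertex ordering 1 < 2 < 3 < 4 < 5. The simplices of K, each written with vertices in increasing order, are:

  0-simplices (5): [1], [2], [3], [4], [5]
  1-simplices (9): [1,2], [1,4], [1,5], [2,3], [2,4], [2,5], [3,4], [3,5], [4,5]
  2-simplices (6): [1,2,4], [1,2,5], [1,4,5], [2,3,4], [2,3,5], [3,4,5]

so the chain groups are C_0 ≅ Z^5, C_1 ≅ Z^9, C_2 ≅ Z^6.

Boundary ∂_1: C_1 → C_0 is given by ∂[p,q] = [q] − [p]. For instance
  ∂[2,4] = [4] − [2].
This gives a 5×9 integer matrix of rank 4; reducing to Smith normal form yields diagonal entries (1,1,1,1).

Boundary ∂_2: C_2 → C_1 maps a triangle to the signed sum of its edges. For instance
  ∂[1,2,4] = [2,4] − [1,4] + [1,2],
  ∂[1,4,5] = [4,5] − [1,5] + [1,4].
The 9×6 boundary matrix has rank 5 and Smith normal form diag(1,1,1,1,1).

Now H_k = ker ∂_k / im ∂_{k+1}, so:

  H_0: rank C_0 − rank ∂_1 = 5 − 4 = 1, and the invariant factors of ∂_1 are all 1, so H_0 = Z.
  H_1: rank ker ∂_1 − rank ∂_2 = (9 − 4) − 5 = 0, and the invariant factors of ∂_2 are all 1, so H_1 = 0.
  H_2: rank ker ∂_2 − rank ∂_3 = (6 − 5) − 0 = 1, and there is no ∂_3, so H_2 = Z.

As a check, the Euler characteristic is 5 − 9 + 6 = 2, which agrees with 1 − 0 + 1 = 2.

H_0 ≅ Z,  H_1 = 0,  H_2 ≅ Z.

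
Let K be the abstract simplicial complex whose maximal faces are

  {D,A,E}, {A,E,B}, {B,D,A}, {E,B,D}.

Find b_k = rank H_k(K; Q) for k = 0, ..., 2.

Take the total order A < B < D < E on the vertex set. Then K (dimension 2) consists of the simplices:

  0-simplices (4): A, B, D, E
  1-simplices (6): AB, AD, AE, BD, BE, DE
  2-simplices (4): ABD, ABE, ADE, BDE

giving chain groups C_0 ≅ Z^4, C_1 ≅ Z^6, C_2 ≅ Z^4.

Boundary ∂_1: C_1 → C_0 is given by ∂[p,q] = [q] − [p]. For instance
  ∂AB = B − A.
The resulting 4×6 matrix has rank 3, and its Smith normal form has invariant factors (1,1,1).

The boundary map ∂_2: C_2 → C_1 maps a triangle to the signed sum of its edges. For instance
  ∂BDE = DE − BE + BD,
  ∂ADE = DE − AE + AD.
This gives a 6×4 integer matrix of rank 3; reducing to Smith normal form yields diagonal entries (1,1,1).

Reading off H_k = ker ∂_k / im ∂_{k+1}:

  H_0: rank C_0 − rank ∂_1 = 4 − 3 = 1, and the invariant factors of ∂_1 are all 1, so H_0 ≅ Z.
  H_1: rank ker ∂_1 − rank ∂_2 = (6 − 3) − 3 = 0, and the invariant factors of ∂_2 are all 1, so H_1 ≅ 0.
  H_2: rank ker ∂_2 − rank ∂_3 = (4 − 3) − 0 = 1, and there is no ∂_3, so H_2 ≅ Z.

Hence the Betti numbers are b_0 = 1, b_1 = 0, b_2 = 1.

b_0 = 1, b_1 = 0, b_2 = 1.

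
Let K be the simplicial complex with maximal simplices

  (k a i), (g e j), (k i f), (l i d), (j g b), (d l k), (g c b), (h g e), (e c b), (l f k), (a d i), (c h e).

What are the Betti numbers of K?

b_0 = 2, b_1 = 2, b_2 = 0.

Fix the vertex order a < b < c < d < e < f < g < h < i < j < k < l and write every simplex with vertices in increasing order. Then dim K = 2 and the simplices of K are:

  0-simplices (12): a, b, c, d, e, f, g, h, i, j, k, l
  1-simplices (24): ad, ai, ak, bc, be, bg, bj, ce, cg, ch, di, dk, dl, eg, eh, ej, fi, fk, fl, gh, gj, ik, il, kl
  2-simplices (12): adi, aik, bce, bcg, bgj, ceh, dil, dkl, egh, egj, fik, fkl

Hence C_0 ≅ Z^12, C_1 ≅ Z^24, C_2 ≅ Z^12.

Boundary ∂_1: C_1 → C_0 maps an edge to its endpoints' difference, ∂[p,q] = q − p. For instance
  ∂cg = g − c.
This gives a 12×24 integer matrix of rank 10; reducing to Smith normal form yields diagonal entries (1,1,1,1,1,1,1,1,1,1).

Boundary ∂_2: C_2 → C_1 acts by ∂[p,q,r] = [q,r] − [p,r] + [p,q]. For instance
  ∂egj = gj − ej + eg,
  ∂dil = il − dl + di.
This gives a 24×12 integer matrix of rank 12; reducing to Smith normal form yields diagonal entries (1,1,1,1,1,1,1,1,1,1,1,1).

From H_k ≅ ker(∂_k) / im(∂_{k+1}) we obtain:

  H_0: rank C_0 − rank ∂_1 = 12 − 10 = 2, and the invariant factors of ∂_1 are all 1, so H_0 ≅ Z^2.
  H_1: rank ker ∂_1 − rank ∂_2 = (24 − 10) − 12 = 2, and the invariant factors of ∂_2 are all 1, so H_1 ≅ Z^2.
  H_2: rank ker ∂_2 − rank ∂_3 = (12 − 12) − 0 = 0, and there is no ∂_3, so H_2 ≅ 0.

(K is a triangulation of the disjoint union of the cylinder S^1 x I and the cylinder S^1 x I.)

Hence the Betti numbers are b_0 = 2, b_1 = 2, b_2 = 0.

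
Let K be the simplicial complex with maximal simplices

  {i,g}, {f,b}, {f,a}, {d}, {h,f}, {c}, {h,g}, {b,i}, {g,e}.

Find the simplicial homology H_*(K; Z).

H_0 ≅ Z^3,  H_1 ≅ Z.

Fix the vertex order a < b < c < d < e < f < g < h < i and write every simplex with vertices in increasing order. Then dim K = 1 and the simplices of K are:

  0-simplices (9): a, b, c, d, e, f, g, h, i
  1-simplices (7): af, bf, bi, eg, fh, gh, gi

giving chain groups C_0 ≅ Z^9, C_1 ≅ Z^7.

Boundary ∂_1: C_1 → C_0 maps an edge to its endpoints' difference, ∂[p,q] = q − p.
The resulting 9×7 matrix has rank 6, and its Smith normal form has invariant factors (1,1,1,1,1,1).

Now H_k = ker ∂_k / im ∂_{k+1}, so:

  H_0: rank C_0 − rank ∂_1 = 9 − 6 = 3, and the invariant factors of ∂_1 are all 1, so H_0 ≅ Z^3.
  H_1: rank ker ∂_1 − rank ∂_2 = (7 − 6) − 0 = 1, and there is no ∂_2, so H_1 ≅ Z.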